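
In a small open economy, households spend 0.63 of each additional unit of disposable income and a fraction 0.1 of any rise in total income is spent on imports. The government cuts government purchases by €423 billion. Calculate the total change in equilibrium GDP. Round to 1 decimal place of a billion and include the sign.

Spending multiplier = 1/(1 − c + m) = 1/(1 − 0.63 + 0.1) = 1/0.47 ≈ 2.128.
ΔY = k × ΔG = (−€423 billion) / 0.47 = −€900 billion.

−€900.0 billion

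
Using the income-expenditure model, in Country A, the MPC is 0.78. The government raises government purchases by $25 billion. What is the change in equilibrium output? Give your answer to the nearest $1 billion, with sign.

Government-spending multiplier = 1/(1 − MPC) = 1/(1 − 0.78) = 1/0.22 ≈ 4.545.
ΔY = k × ΔG = (+$25 billion) / 0.22 ≈ +$114 billion.

+$114 billion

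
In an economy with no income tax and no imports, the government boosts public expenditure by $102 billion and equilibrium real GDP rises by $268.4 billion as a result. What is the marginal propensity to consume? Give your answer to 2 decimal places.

0.62

Implied spending multiplier k = ΔY/ΔG = 268.4/102 ≈ 2.6314.
Since k = 1/(1 − MPC), MPC = 1 − 1/k = 1 − ΔG/ΔY = 1 − 102/268.4 ≈ 0.62.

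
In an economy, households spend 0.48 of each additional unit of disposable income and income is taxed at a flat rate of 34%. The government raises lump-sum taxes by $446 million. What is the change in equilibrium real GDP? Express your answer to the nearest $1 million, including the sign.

−$313 million

A lump-sum tax change of +$446 million shifts disposable income by −$446 million; first-round consumption changes by −c × ΔT = −0.48 × (+$446 million) = −$214.08 million.
Expenditure multiplier = 1/(1 − c(1−t)) = 1/(1 − 0.48×0.66) = 1/0.6832 ≈ 1.464.
The tax multiplier is −c × k ≈ −0.703, so ΔY = k × (−c·ΔT) = (−$214.08 million) / 0.6832 ≈ −$313 million.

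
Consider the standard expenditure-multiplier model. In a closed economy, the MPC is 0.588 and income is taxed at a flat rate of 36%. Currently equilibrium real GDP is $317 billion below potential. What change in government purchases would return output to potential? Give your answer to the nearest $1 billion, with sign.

Spending multiplier = 1/(1 − c(1−t)) = 1/(1 − 0.588×0.64) = 1/0.62368 ≈ 1.603.
Need ΔY = +$317 billion, so ΔG = ΔY/k = (+$317 billion) × 0.62368 ≈ +$198 billion.
The government should increase government purchases by $198 billion.

+$198 billion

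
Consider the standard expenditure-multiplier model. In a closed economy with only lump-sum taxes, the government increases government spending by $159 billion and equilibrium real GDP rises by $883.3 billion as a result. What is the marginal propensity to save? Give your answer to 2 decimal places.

Implied spending multiplier k = ΔY/ΔG = 883.3/159 ≈ 5.5553.
Since k = 1/(1 − MPC), MPC = 1 − 1/k = 1 − ΔG/ΔY = 1 − 159/883.3 ≈ 0.82.
MPS = 1 − MPC = 0.18.

0.18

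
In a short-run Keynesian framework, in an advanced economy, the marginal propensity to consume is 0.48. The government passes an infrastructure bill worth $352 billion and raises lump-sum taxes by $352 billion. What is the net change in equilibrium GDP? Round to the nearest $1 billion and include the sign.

+$352 billion

Expenditure multiplier = 1/(1 − MPC) = 1/(1 − 0.48) = 1/0.52 ≈ 1.923.
ΔG contributes k·ΔG = (+$352 billion) / 0.52 ≈ +$676.9 billion.
ΔT of +$352 billion changes first-round spending by −c·ΔT = −$168.96 billion, contributing k·(−c·ΔT) = (−$168.96 billion) / 0.52 ≈ −$324.9 billion.
With ΔG = ΔT and no other leakages, the balanced-budget multiplier is 1, so ΔY = ΔG = +$352 billion.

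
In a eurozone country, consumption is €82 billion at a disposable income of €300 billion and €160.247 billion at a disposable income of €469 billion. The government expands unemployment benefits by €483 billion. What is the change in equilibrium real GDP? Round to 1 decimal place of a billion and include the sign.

+€416.4 billion

MPC = ΔC/ΔYd = (160.247 − 82)/(469 − 300) = 78.247/169 = 0.463.
The transfer change shifts disposable income by +€483 billion, so first-round consumption changes by c·ΔTR = 0.463 × (+€483 billion) = +€223.629 billion.
Expenditure multiplier = 1/(1 − MPC) = 1/(1 − 0.463) = 1/0.537 ≈ 1.862.
The transfer multiplier is c × k ≈ 0.862, so ΔY = k × (c·ΔTR) = (+€223.629 billion) / 0.537 ≈ +€416.4 billion.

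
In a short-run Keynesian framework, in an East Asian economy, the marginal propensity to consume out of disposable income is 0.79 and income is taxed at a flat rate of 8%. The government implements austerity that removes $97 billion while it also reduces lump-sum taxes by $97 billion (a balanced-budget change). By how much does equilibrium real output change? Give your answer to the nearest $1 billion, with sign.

−$75 billion

Expenditure multiplier = 1/(1 − c(1−t)) = 1/(1 − 0.79×0.92) = 1/0.2732 ≈ 3.66.
ΔG contributes k·ΔG = (−$97 billion) / 0.2732 ≈ −$355.1 billion.
ΔT of −$97 billion changes first-round spending by −c·ΔT = +$76.63 billion, contributing k·(−c·ΔT) = (+$76.63 billion) / 0.2732 ≈ +$280.5 billion.
Net ΔY = k(ΔG − c·ΔT) = (−$20.37 billion) / 0.2732 ≈ −$75 billion.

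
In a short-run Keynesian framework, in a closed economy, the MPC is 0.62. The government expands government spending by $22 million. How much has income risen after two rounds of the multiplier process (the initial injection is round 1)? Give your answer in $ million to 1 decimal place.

Round 1 adds ΔG = $22 million; each later round is MPC = 0.62 times the previous.
After 2 rounds: 22 + 13.64 = ΔG·(1 − c^2)/(1 − c) = 22 × (1 − 0.3844)/0.38 ≈ $35.6 million.

$35.6 million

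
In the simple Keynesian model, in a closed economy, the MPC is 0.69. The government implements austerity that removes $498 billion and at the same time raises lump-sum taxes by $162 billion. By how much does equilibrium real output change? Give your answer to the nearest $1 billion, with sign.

Expenditure multiplier = 1/(1 − MPC) = 1/(1 − 0.69) = 1/0.31 ≈ 3.226.
ΔG contributes k·ΔG = (−$498 billion) / 0.31 ≈ −$1,606.5 billion.
ΔT of +$162 billion changes first-round spending by −c·ΔT = −$111.78 billion, contributing k·(−c·ΔT) = (−$111.78 billion) / 0.31 ≈ −$360.6 billion.
Net ΔY = k(ΔG − c·ΔT) = (−$609.78 billion) / 0.31 ≈ −$1,967 billion.

−$1,967 billion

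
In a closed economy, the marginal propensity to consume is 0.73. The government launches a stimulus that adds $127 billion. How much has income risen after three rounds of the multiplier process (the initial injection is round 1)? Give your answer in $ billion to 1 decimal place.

$287.4 billion

Round 1 adds ΔG = $127 billion; each later round is MPC = 0.73 times the previous.
After 3 rounds: 127 + 92.71 + 67.6783 = ΔG·(1 − c^3)/(1 − c) = 127 × (1 − 0.389017)/0.27 ≈ $287.4 billion.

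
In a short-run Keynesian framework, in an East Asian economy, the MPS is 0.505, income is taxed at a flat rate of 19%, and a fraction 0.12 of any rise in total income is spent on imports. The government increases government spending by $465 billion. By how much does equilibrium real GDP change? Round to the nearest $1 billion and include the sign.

+$647 billion

MPC = 1 − MPS = 1 − 0.505 = 0.495.
Spending multiplier = 1/(1 − c(1−t) + m) = 1/(1 − 0.495×0.81 + 0.12) = 1/0.71905 ≈ 1.391.
ΔY = k × ΔG = (+$465 billion) / 0.71905 ≈ +$647 billion.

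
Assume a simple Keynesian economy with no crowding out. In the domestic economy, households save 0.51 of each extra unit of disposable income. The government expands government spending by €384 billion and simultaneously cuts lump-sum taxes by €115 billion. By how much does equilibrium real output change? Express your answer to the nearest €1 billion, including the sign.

+€863 billion

MPC = 1 − MPS = 1 − 0.51 = 0.49.
Expenditure multiplier = 1/(1 − MPC) = 1/(1 − 0.49) = 1/0.51 ≈ 1.961.
ΔG contributes k·ΔG = (+€384 billion) / 0.51 ≈ +€752.9 billion.
ΔT of −€115 billion changes first-round spending by −c·ΔT = +€56.35 billion, contributing k·(−c·ΔT) = (+€56.35 billion) / 0.51 ≈ +€110.5 billion.
Net ΔY = k(ΔG − c·ΔT) = (+€440.35 billion) / 0.51 ≈ +€863 billion.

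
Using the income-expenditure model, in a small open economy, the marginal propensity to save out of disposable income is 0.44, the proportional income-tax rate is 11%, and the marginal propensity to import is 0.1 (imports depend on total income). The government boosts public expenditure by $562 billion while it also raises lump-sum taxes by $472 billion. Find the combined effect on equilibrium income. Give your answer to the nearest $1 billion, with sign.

MPC = 1 − MPS = 1 − 0.44 = 0.56.
Expenditure multiplier = 1/(1 − c(1−t) + m) = 1/(1 − 0.56×0.89 + 0.1) = 1/0.6016 ≈ 1.662.
ΔG contributes k·ΔG = (+$562 billion) / 0.6016 ≈ +$934.2 billion.
ΔT of +$472 billion changes first-round spending by −c·ΔT = −$264.32 billion, contributing k·(−c·ΔT) = (−$264.32 billion) / 0.6016 ≈ −$439.4 billion.
Net ΔY = k(ΔG − c·ΔT) = (+$297.68 billion) / 0.6016 ≈ +$495 billion.

+$495 billion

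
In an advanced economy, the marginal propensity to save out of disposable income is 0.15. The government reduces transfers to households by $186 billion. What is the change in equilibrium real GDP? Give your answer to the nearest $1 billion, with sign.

MPC = 1 − MPS = 1 − 0.15 = 0.85.
The transfer change shifts disposable income by −$186 billion, so first-round consumption changes by c·ΔTR = 0.85 × (−$186 billion) = −$158.1 billion.
Expenditure multiplier = 1/(1 − MPC) = 1/(1 − 0.85) = 1/0.15 ≈ 6.667.
The transfer multiplier is c × k ≈ 5.667, so ΔY = k × (c·ΔTR) = (−$158.1 billion) / 0.15 = −$1,054 billion.

−$1,054 billion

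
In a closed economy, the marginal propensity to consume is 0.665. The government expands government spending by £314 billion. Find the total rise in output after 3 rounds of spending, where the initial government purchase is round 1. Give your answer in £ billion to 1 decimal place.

Round 1 adds ΔG = £314 billion; each later round is MPC = 0.665 times the previous.
After 3 rounds: 314 + 208.81 + 138.85865 = ΔG·(1 − c^3)/(1 − c) = 314 × (1 − 0.294079625)/0.335 ≈ £661.7 billion.

£661.7 billion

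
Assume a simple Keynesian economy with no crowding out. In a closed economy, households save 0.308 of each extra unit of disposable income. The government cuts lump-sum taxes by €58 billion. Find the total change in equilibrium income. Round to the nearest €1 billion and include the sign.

MPC = 1 − MPS = 1 − 0.308 = 0.692.
A lump-sum tax change of −€58 billion shifts disposable income by +€58 billion; first-round consumption changes by −c × ΔT = −0.692 × (−€58 billion) = +€40.136 billion.
Expenditure multiplier = 1/(1 − MPC) = 1/(1 − 0.692) = 1/0.308 ≈ 3.247.
The tax multiplier is −c × k ≈ −2.247, so ΔY = k × (−c·ΔT) = (+€40.136 billion) / 0.308 ≈ +€130 billion.

+€130 billion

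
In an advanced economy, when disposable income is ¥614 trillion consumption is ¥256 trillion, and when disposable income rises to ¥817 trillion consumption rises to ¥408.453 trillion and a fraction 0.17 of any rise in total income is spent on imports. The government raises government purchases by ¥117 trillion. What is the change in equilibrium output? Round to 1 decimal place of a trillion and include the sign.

MPC = ΔC/ΔYd = (408.453 − 256)/(817 − 614) = 152.453/203 = 0.751.
Government-spending multiplier = 1/(1 − c + m) = 1/(1 − 0.751 + 0.17) = 1/0.419 ≈ 2.387.
ΔY = k × ΔG = (+¥117 trillion) / 0.419 ≈ +¥279.2 trillion.

+¥279.2 trillion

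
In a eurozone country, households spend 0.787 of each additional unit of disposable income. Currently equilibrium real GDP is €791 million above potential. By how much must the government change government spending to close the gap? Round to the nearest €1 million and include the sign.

Spending multiplier = 1/(1 − MPC) = 1/(1 − 0.787) = 1/0.213 ≈ 4.695.
Need ΔY = −€791 million, so ΔG = ΔY/k = (−€791 million) × 0.213 ≈ −€168 million.
The government should cut government spending by €168 million.

−€168 million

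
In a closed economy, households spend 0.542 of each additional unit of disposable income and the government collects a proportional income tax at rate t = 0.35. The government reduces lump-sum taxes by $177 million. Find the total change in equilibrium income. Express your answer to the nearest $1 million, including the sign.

A lump-sum tax change of −$177 million shifts disposable income by +$177 million; first-round consumption changes by −c × ΔT = −0.542 × (−$177 million) = +$95.934 million.
Expenditure multiplier = 1/(1 − c(1−t)) = 1/(1 − 0.542×0.65) = 1/0.6477 ≈ 1.544.
The tax multiplier is −c × k ≈ −0.837, so ΔY = k × (−c·ΔT) = (+$95.934 million) / 0.6477 ≈ +$148 million.

+$148 million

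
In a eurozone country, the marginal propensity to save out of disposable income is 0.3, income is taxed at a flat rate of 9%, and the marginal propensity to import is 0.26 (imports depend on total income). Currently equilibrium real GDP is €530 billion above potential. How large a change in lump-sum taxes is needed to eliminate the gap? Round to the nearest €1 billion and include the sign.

MPC = 1 − MPS = 1 − 0.3 = 0.7.
Spending multiplier = 1/(1 − c(1−t) + m) = 1/(1 − 0.7×0.91 + 0.26) = 1/0.623 ≈ 1.605.
Tax multiplier = −c·k = −0.7/0.623 ≈ −1.124. Need ΔY = −€530 billion, so ΔT = ΔY/(−c·k) = −(−€530 billion) × 0.623 / 0.7 ≈ +€472 billion.
The government should raise lump-sum taxes by €472 billion.

+€472 billion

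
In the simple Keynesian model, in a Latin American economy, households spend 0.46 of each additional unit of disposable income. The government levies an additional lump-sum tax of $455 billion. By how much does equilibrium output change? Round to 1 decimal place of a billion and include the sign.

−$387.6 billion

A lump-sum tax change of +$455 billion shifts disposable income by −$455 billion; first-round consumption changes by −c × ΔT = −0.46 × (+$455 billion) = −$209.3 billion.
Expenditure multiplier = 1/(1 − MPC) = 1/(1 − 0.46) = 1/0.54 ≈ 1.852.
The tax multiplier is −c × k ≈ −0.852, so ΔY = k × (−c·ΔT) = (−$209.3 billion) / 0.54 ≈ −$387.6 billion.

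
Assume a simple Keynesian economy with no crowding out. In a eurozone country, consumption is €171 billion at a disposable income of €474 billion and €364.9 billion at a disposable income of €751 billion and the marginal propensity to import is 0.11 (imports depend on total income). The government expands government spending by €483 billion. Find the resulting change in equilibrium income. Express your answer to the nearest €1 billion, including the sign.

+€1,178 billion

MPC = ΔC/ΔYd = (364.9 − 171)/(751 − 474) = 193.9/277 = 0.7.
Spending multiplier = 1/(1 − c + m) = 1/(1 − 0.7 + 0.11) = 1/0.41 ≈ 2.439.
ΔY = k × ΔG = (+€483 billion) / 0.41 ≈ +€1,178 billion.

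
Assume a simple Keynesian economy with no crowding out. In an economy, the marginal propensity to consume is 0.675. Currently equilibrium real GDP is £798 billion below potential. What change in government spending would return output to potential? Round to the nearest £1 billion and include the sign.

Spending multiplier = 1/(1 − MPC) = 1/(1 − 0.675) = 1/0.325 ≈ 3.077.
Need ΔY = +£798 billion, so ΔG = ΔY/k = (+£798 billion) × 0.325 ≈ +£259 billion.
The government should increase government spending by £259 billion.

+£259 billion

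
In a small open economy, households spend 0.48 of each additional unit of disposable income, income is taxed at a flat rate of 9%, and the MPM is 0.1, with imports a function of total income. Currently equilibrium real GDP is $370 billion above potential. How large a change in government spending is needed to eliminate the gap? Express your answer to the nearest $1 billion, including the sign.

Spending multiplier = 1/(1 − c(1−t) + m) = 1/(1 − 0.48×0.91 + 0.1) = 1/0.6632 ≈ 1.508.
Need ΔY = −$370 billion, so ΔG = ΔY/k = (−$370 billion) × 0.6632 ≈ −$245 billion.
The government should cut government spending by $245 billion.

−$245 billion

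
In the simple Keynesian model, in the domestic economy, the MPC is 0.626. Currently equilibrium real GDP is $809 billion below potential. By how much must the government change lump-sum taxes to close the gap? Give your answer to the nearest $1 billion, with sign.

Spending multiplier = 1/(1 − MPC) = 1/(1 − 0.626) = 1/0.374 ≈ 2.674.
Tax multiplier = −c·k = −0.626/0.374 ≈ −1.674. Need ΔY = +$809 billion, so ΔT = ΔY/(−c·k) = −(+$809 billion) × 0.374 / 0.626 ≈ −$483 billion.
The government should cut lump-sum taxes by $483 billion.

−$483 billion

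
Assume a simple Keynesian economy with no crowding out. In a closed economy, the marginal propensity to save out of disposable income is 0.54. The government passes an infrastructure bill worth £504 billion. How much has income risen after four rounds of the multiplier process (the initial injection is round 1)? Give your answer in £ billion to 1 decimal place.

£891.5 billion

MPC = 1 − MPS = 1 − 0.54 = 0.46.
Round 1 adds ΔG = £504 billion; each later round is MPC = 0.46 times the previous.
After 4 rounds: 504 + 231.84 + 106.6464 + 49.057344 = ΔG·(1 − c^4)/(1 − c) = 504 × (1 − 0.04477456)/0.54 ≈ £891.5 billion.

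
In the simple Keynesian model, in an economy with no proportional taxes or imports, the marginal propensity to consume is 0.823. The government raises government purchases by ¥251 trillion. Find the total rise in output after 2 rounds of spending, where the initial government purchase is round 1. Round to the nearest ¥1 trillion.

¥458 trillion

Round 1 adds ΔG = ¥251 trillion; each later round is MPC = 0.823 times the previous.
After 2 rounds: 251 + 206.573 = ΔG·(1 − c^2)/(1 − c) = 251 × (1 − 0.677329)/0.177 ≈ ¥458 trillion.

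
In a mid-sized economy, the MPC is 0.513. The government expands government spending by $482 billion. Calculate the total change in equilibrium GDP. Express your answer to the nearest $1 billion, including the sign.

Expenditure multiplier = 1/(1 − MPC) = 1/(1 − 0.513) = 1/0.487 ≈ 2.053.
ΔY = k × ΔG = (+$482 billion) / 0.487 ≈ +$990 billion.

+$990 billion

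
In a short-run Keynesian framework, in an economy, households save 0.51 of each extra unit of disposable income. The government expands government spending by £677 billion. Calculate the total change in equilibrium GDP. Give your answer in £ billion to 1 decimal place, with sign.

MPC = 1 − MPS = 1 − 0.51 = 0.49.
Spending multiplier = 1/(1 − MPC) = 1/(1 − 0.49) = 1/0.51 ≈ 1.961.
ΔY = k × ΔG = (+£677 billion) / 0.51 ≈ +£1,327.5 billion.

+£1,327.5 billion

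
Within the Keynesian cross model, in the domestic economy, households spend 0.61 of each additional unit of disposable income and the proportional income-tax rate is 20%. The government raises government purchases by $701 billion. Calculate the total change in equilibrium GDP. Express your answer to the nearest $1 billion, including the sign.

Spending multiplier = 1/(1 − c(1−t)) = 1/(1 − 0.61×0.8) = 1/0.512 ≈ 1.953.
ΔY = k × ΔG = (+$701 billion) / 0.512 ≈ +$1,369 billion.

+$1,369 billion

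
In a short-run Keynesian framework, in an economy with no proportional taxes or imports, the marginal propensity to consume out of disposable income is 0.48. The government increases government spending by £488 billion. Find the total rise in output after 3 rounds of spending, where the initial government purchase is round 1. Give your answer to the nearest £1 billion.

£835 billion

Round 1 adds ΔG = £488 billion; each later round is MPC = 0.48 times the previous.
After 3 rounds: 488 + 234.24 + 112.4352 = ΔG·(1 − c^3)/(1 − c) = 488 × (1 − 0.110592)/0.52 ≈ £835 billion.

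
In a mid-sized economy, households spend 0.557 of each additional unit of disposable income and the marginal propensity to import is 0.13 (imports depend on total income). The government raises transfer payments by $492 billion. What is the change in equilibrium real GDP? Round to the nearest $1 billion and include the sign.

The transfer change shifts disposable income by +$492 billion, so first-round consumption changes by c·ΔTR = 0.557 × (+$492 billion) = +$274.044 billion.
Expenditure multiplier = 1/(1 − c + m) = 1/(1 − 0.557 + 0.13) = 1/0.573 ≈ 1.745.
The transfer multiplier is c × k ≈ 0.972, so ΔY = k × (c·ΔTR) = (+$274.044 billion) / 0.573 ≈ +$478 billion.

+$478 billion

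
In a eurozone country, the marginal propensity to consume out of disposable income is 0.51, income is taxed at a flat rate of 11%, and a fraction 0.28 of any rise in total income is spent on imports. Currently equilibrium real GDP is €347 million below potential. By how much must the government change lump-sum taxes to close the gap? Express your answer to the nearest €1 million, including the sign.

Spending multiplier = 1/(1 − c(1−t) + m) = 1/(1 − 0.51×0.89 + 0.28) = 1/0.8261 ≈ 1.211.
Tax multiplier = −c·k = −0.51/0.8261 ≈ −0.617. Need ΔY = +€347 million, so ΔT = ΔY/(−c·k) = −(+€347 million) × 0.8261 / 0.51 ≈ −€562 million.
The government should cut lump-sum taxes by €562 million.

−€562 million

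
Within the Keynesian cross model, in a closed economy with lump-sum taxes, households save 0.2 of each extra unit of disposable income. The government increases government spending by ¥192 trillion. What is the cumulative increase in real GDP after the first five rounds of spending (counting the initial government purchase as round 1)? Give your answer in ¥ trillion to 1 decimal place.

¥645.4 trillion

MPC = 1 − MPS = 1 − 0.2 = 0.8.
Round 1 adds ΔG = ¥192 trillion; each later round is MPC = 0.8 times the previous.
After 5 rounds: 192 + 153.6 + 122.88 + 98.304 + 78.6432 = ΔG·(1 − c^5)/(1 − c) = 192 × (1 − 0.32768)/0.2 ≈ ¥645.4 trillion.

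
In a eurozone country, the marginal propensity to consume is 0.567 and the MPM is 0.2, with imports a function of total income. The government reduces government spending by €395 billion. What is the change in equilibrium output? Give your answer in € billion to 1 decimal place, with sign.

Expenditure multiplier = 1/(1 − c + m) = 1/(1 − 0.567 + 0.2) = 1/0.633 ≈ 1.58.
ΔY = k × ΔG = (−€395 billion) / 0.633 ≈ −€624 billion.

−€624.0 billion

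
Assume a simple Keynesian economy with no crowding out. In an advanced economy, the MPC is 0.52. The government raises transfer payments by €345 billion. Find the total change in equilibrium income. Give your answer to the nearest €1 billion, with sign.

The transfer change shifts disposable income by +€345 billion, so first-round consumption changes by c·ΔTR = 0.52 × (+€345 billion) = +€179.4 billion.
Expenditure multiplier = 1/(1 − MPC) = 1/(1 − 0.52) = 1/0.48 ≈ 2.083.
The transfer multiplier is c × k ≈ 1.083, so ΔY = k × (c·ΔTR) = (+€179.4 billion) / 0.48 ≈ +€374 billion.

+€374 billion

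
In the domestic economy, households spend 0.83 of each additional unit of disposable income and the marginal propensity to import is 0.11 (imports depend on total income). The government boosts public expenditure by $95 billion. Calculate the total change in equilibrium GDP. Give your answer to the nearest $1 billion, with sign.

Government-spending multiplier = 1/(1 − c + m) = 1/(1 − 0.83 + 0.11) = 1/0.28 ≈ 3.571.
ΔY = k × ΔG = (+$95 billion) / 0.28 ≈ +$339 billion.

+$339 billion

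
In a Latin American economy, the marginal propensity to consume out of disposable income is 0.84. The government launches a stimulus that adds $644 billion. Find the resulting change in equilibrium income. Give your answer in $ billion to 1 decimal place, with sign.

+$4,025.0 billion

Spending multiplier = 1/(1 − MPC) = 1/(1 − 0.84) = 1/0.16 = 6.25.
ΔY = k × ΔG = (+$644 billion) / 0.16 = +$4,025 billion.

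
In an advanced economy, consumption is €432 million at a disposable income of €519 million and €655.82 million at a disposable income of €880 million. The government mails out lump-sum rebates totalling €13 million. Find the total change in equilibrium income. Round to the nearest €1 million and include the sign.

MPC = ΔC/ΔYd = (655.82 − 432)/(880 − 519) = 223.82/361 = 0.62.
A lump-sum tax change of −€13 million shifts disposable income by +€13 million; first-round consumption changes by −c × ΔT = −0.62 × (−€13 million) = +€8.06 million.
Expenditure multiplier = 1/(1 − MPC) = 1/(1 − 0.62) = 1/0.38 ≈ 2.632.
The tax multiplier is −c × k ≈ −1.632, so ΔY = k × (−c·ΔT) = (+€8.06 million) / 0.38 ≈ +€21 million.

+€21 million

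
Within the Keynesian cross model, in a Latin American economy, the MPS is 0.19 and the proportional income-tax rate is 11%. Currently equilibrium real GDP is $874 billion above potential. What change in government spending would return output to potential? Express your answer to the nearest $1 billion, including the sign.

−$244 billion

MPC = 1 − MPS = 1 − 0.19 = 0.81.
Spending multiplier = 1/(1 − c(1−t)) = 1/(1 − 0.81×0.89) = 1/0.2791 ≈ 3.583.
Need ΔY = −$874 billion, so ΔG = ΔY/k = (−$874 billion) × 0.2791 ≈ −$244 billion.
The government should cut government spending by $244 billion.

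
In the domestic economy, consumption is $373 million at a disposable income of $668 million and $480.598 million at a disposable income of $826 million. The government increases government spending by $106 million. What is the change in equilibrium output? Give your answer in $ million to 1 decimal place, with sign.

+$332.3 million

MPC = ΔC/ΔYd = (480.598 − 373)/(826 − 668) = 107.598/158 = 0.681.
Expenditure multiplier = 1/(1 − MPC) = 1/(1 − 0.681) = 1/0.319 ≈ 3.135.
ΔY = k × ΔG = (+$106 million) / 0.319 ≈ +$332.3 million.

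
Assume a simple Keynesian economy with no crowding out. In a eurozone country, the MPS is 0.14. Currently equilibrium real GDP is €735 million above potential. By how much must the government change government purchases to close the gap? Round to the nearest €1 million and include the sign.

−€103 million

MPC = 1 − MPS = 1 − 0.14 = 0.86.
Spending multiplier = 1/(1 − MPC) = 1/(1 − 0.86) = 1/0.14 ≈ 7.143.
Need ΔY = −€735 million, so ΔG = ΔY/k = (−€735 million) × 0.14 ≈ −€103 million.
The government should cut government purchases by €103 million.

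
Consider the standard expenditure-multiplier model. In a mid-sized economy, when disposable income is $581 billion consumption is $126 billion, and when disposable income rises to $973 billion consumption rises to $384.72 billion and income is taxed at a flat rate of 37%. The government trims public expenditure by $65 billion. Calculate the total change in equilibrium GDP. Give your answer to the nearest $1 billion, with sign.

−$111 billion

MPC = ΔC/ΔYd = (384.72 − 126)/(973 − 581) = 258.72/392 = 0.66.
Expenditure multiplier = 1/(1 − c(1−t)) = 1/(1 − 0.66×0.63) = 1/0.5842 ≈ 1.712.
ΔY = k × ΔG = (−$65 billion) / 0.5842 ≈ −$111 billion.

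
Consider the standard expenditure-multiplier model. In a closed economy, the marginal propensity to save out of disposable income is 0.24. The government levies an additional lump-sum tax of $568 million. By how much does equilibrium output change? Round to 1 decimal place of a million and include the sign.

−$1,798.7 million

MPC = 1 − MPS = 1 − 0.24 = 0.76.
A lump-sum tax change of +$568 million shifts disposable income by −$568 million; first-round consumption changes by −c × ΔT = −0.76 × (+$568 million) = −$431.68 million.
Expenditure multiplier = 1/(1 − MPC) = 1/(1 − 0.76) = 1/0.24 ≈ 4.167.
The tax multiplier is −c × k ≈ −3.167, so ΔY = k × (−c·ΔT) = (−$431.68 million) / 0.24 ≈ −$1,798.7 million.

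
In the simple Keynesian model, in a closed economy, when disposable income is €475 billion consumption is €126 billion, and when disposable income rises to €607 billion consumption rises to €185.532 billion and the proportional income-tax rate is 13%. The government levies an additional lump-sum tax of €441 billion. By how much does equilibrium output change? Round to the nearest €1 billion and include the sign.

−€327 billion

MPC = ΔC/ΔYd = (185.532 − 126)/(607 − 475) = 59.532/132 = 0.451.
A lump-sum tax change of +€441 billion shifts disposable income by −€441 billion; first-round consumption changes by −c × ΔT = −0.451 × (+€441 billion) = −€198.891 billion.
Expenditure multiplier = 1/(1 − c(1−t)) = 1/(1 − 0.451×0.87) = 1/0.60763 ≈ 1.646.
The tax multiplier is −c × k ≈ −0.742, so ΔY = k × (−c·ΔT) = (−€198.891 billion) / 0.60763 ≈ −€327 billion.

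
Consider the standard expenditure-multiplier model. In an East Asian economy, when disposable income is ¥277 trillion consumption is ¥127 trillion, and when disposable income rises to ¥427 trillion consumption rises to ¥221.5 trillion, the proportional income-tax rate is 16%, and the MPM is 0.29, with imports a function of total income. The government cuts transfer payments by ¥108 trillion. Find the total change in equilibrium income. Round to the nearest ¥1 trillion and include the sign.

MPC = ΔC/ΔYd = (221.5 − 127)/(427 − 277) = 94.5/150 = 0.63.
The transfer change shifts disposable income by −¥108 trillion, so first-round consumption changes by c·ΔTR = 0.63 × (−¥108 trillion) = −¥68.04 trillion.
Expenditure multiplier = 1/(1 − c(1−t) + m) = 1/(1 − 0.63×0.84 + 0.29) = 1/0.7608 ≈ 1.314.
The transfer multiplier is c × k ≈ 0.828, so ΔY = k × (c·ΔTR) = (−¥68.04 trillion) / 0.7608 ≈ −¥89 trillion.

−¥89 trillion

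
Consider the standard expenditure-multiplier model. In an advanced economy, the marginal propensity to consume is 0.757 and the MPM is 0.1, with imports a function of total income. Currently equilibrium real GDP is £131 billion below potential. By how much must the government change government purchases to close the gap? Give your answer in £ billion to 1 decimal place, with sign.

+£44.9 billion

Spending multiplier = 1/(1 − c + m) = 1/(1 − 0.757 + 0.1) = 1/0.343 ≈ 2.915.
Need ΔY = +£131 billion, so ΔG = ΔY/k = (+£131 billion) × 0.343 ≈ +£44.9 billion.
The government should increase government purchases by £44.9 billion.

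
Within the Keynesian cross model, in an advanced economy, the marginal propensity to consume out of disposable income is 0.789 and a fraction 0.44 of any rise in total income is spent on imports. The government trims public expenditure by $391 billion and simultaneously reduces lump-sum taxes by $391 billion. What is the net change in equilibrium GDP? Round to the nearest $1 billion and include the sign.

−$127 billion

Expenditure multiplier = 1/(1 − c + m) = 1/(1 − 0.789 + 0.44) = 1/0.651 ≈ 1.536.
ΔG contributes k·ΔG = (−$391 billion) / 0.651 ≈ −$600.6 billion.
ΔT of −$391 billion changes first-round spending by −c·ΔT = +$308.499 billion, contributing k·(−c·ΔT) = (+$308.499 billion) / 0.651 ≈ +$473.9 billion.
Net ΔY = k(ΔG − c·ΔT) = (−$82.501 billion) / 0.651 ≈ −$127 billion.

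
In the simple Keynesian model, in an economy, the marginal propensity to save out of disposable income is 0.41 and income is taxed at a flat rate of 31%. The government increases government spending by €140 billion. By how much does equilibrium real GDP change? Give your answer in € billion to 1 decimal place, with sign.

+€236.1 billion

MPC = 1 − MPS = 1 − 0.41 = 0.59.
Spending multiplier = 1/(1 − c(1−t)) = 1/(1 − 0.59×0.69) = 1/0.5929 ≈ 1.687.
ΔY = k × ΔG = (+€140 billion) / 0.5929 ≈ +€236.1 billion.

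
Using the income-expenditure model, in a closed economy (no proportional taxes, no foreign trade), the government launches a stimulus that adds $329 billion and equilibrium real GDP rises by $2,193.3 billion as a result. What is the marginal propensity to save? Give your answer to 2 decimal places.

0.15

Implied spending multiplier k = ΔY/ΔG = 2,193.3/329 ≈ 6.6666.
Since k = 1/(1 − MPC), MPC = 1 − 1/k = 1 − ΔG/ΔY = 1 − 329/2,193.3 ≈ 0.85.
MPS = 1 − MPC = 0.15.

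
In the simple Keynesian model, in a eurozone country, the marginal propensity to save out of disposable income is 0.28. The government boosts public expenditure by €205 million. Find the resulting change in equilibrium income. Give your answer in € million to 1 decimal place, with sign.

+€732.1 million

MPC = 1 − MPS = 1 − 0.28 = 0.72.
Spending multiplier = 1/(1 − MPC) = 1/(1 − 0.72) = 1/0.28 ≈ 3.571.
ΔY = k × ΔG = (+€205 million) / 0.28 ≈ +€732.1 million.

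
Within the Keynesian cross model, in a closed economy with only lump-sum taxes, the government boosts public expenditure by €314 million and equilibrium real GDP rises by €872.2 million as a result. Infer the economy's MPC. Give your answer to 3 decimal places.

Implied spending multiplier k = ΔY/ΔG = 872.2/314 ≈ 2.7777.
Since k = 1/(1 − MPC), MPC = 1 − 1/k = 1 − ΔG/ΔY = 1 − 314/872.2 ≈ 0.640.

0.640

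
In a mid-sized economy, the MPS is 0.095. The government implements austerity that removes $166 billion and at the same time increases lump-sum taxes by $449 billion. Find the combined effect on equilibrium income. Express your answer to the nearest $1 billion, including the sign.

−$6,025 billion

MPC = 1 − MPS = 1 − 0.095 = 0.905.
Expenditure multiplier = 1/(1 − MPC) = 1/(1 − 0.905) = 1/0.095 ≈ 10.526.
ΔG contributes k·ΔG = (−$166 billion) / 0.095 ≈ −$1,747.4 billion.
ΔT of +$449 billion changes first-round spending by −c·ΔT = −$406.345 billion, contributing k·(−c·ΔT) = (−$406.345 billion) / 0.095 ≈ −$4,277.3 billion.
Net ΔY = k(ΔG − c·ΔT) = (−$572.345 billion) / 0.095 ≈ −$6,025 billion.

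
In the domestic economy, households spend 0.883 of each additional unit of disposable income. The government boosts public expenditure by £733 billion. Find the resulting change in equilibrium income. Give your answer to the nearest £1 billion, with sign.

+£6,265 billion

Spending multiplier = 1/(1 − MPC) = 1/(1 − 0.883) = 1/0.117 ≈ 8.547.
ΔY = k × ΔG = (+£733 billion) / 0.117 ≈ +£6,265 billion.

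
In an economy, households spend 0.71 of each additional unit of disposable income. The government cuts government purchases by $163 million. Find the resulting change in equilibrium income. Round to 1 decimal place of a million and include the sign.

−$562.1 million

Spending multiplier = 1/(1 − MPC) = 1/(1 − 0.71) = 1/0.29 ≈ 3.448.
ΔY = k × ΔG = (−$163 million) / 0.29 ≈ −$562.1 million.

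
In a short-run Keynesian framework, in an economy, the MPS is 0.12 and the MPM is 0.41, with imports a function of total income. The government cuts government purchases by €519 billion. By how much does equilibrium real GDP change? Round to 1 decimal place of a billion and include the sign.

MPC = 1 − MPS = 1 − 0.12 = 0.88.
Expenditure multiplier = 1/(1 − c + m) = 1/(1 − 0.88 + 0.41) = 1/0.53 ≈ 1.887.
ΔY = k × ΔG = (−€519 billion) / 0.53 ≈ −€979.2 billion.

−€979.2 billion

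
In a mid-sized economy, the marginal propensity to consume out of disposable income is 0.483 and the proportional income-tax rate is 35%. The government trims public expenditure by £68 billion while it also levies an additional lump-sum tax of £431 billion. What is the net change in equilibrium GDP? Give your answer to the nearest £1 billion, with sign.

Expenditure multiplier = 1/(1 − c(1−t)) = 1/(1 − 0.483×0.65) = 1/0.68605 ≈ 1.458.
ΔG contributes k·ΔG = (−£68 billion) / 0.68605 ≈ −£99.1 billion.
ΔT of +£431 billion changes first-round spending by −c·ΔT = −£208.173 billion, contributing k·(−c·ΔT) = (−£208.173 billion) / 0.68605 ≈ −£303.4 billion.
Net ΔY = k(ΔG − c·ΔT) = (−£276.173 billion) / 0.68605 ≈ −£403 billion.

−£403 billion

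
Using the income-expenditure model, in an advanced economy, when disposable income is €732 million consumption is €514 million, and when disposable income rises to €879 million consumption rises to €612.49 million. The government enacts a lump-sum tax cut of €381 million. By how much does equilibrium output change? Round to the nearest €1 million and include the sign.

+€774 million

MPC = ΔC/ΔYd = (612.49 − 514)/(879 − 732) = 98.49/147 = 0.67.
A lump-sum tax change of −€381 million shifts disposable income by +€381 million; first-round consumption changes by −c × ΔT = −0.67 × (−€381 million) = +€255.27 million.
Expenditure multiplier = 1/(1 − MPC) = 1/(1 − 0.67) = 1/0.33 ≈ 3.03.
The tax multiplier is −c × k ≈ −2.03, so ΔY = k × (−c·ΔT) = (+€255.27 million) / 0.33 ≈ +€774 million.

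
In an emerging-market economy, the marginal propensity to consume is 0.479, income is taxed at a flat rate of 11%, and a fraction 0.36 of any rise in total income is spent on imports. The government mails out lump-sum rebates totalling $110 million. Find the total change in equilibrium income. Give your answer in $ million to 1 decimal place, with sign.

A lump-sum tax change of −$110 million shifts disposable income by +$110 million; first-round consumption changes by −c × ΔT = −0.479 × (−$110 million) = +$52.69 million.
Expenditure multiplier = 1/(1 − c(1−t) + m) = 1/(1 − 0.479×0.89 + 0.36) = 1/0.93369 ≈ 1.071.
The tax multiplier is −c × k ≈ −0.513, so ΔY = k × (−c·ΔT) = (+$52.69 million) / 0.93369 ≈ +$56.4 million.

+$56.4 million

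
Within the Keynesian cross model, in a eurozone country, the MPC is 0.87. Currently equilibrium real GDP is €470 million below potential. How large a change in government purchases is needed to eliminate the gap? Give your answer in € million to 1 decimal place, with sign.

+€61.1 million

Spending multiplier = 1/(1 − MPC) = 1/(1 − 0.87) = 1/0.13 ≈ 7.692.
Need ΔY = +€470 million, so ΔG = ΔY/k = (+€470 million) × 0.13 = +€61.1 million.
The government should increase government purchases by €61.1 million.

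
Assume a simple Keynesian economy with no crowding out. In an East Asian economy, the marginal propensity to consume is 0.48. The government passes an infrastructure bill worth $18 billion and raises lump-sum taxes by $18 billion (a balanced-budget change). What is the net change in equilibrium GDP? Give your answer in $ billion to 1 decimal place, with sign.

Expenditure multiplier = 1/(1 − MPC) = 1/(1 − 0.48) = 1/0.52 ≈ 1.923.
ΔG contributes k·ΔG = (+$18 billion) / 0.52 ≈ +$34.6 billion.
ΔT of +$18 billion changes first-round spending by −c·ΔT = −$8.64 billion, contributing k·(−c·ΔT) = (−$8.64 billion) / 0.52 ≈ −$16.6 billion.
With ΔG = ΔT and no other leakages, the balanced-budget multiplier is 1, so ΔY = ΔG = +$18 billion.

+$18.0 billion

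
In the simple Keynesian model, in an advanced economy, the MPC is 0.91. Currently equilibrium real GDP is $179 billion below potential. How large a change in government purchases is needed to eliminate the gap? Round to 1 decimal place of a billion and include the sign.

+$16.1 billion

Spending multiplier = 1/(1 − MPC) = 1/(1 − 0.91) = 1/0.09 ≈ 11.111.
Need ΔY = +$179 billion, so ΔG = ΔY/k = (+$179 billion) × 0.09 ≈ +$16.1 billion.
The government should increase government purchases by $16.1 billion.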